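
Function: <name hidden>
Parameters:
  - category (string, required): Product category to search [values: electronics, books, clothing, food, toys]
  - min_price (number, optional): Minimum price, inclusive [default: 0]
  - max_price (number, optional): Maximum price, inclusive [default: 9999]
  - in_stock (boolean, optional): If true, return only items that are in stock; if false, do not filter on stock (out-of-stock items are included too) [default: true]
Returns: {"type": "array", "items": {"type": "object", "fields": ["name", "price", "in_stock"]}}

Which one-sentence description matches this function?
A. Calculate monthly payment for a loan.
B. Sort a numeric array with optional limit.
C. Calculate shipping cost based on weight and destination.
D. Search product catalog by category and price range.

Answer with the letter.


Parameters category, min_price, max_price, in_stock and return "array" fit: Search product catalog by category and price range.
D


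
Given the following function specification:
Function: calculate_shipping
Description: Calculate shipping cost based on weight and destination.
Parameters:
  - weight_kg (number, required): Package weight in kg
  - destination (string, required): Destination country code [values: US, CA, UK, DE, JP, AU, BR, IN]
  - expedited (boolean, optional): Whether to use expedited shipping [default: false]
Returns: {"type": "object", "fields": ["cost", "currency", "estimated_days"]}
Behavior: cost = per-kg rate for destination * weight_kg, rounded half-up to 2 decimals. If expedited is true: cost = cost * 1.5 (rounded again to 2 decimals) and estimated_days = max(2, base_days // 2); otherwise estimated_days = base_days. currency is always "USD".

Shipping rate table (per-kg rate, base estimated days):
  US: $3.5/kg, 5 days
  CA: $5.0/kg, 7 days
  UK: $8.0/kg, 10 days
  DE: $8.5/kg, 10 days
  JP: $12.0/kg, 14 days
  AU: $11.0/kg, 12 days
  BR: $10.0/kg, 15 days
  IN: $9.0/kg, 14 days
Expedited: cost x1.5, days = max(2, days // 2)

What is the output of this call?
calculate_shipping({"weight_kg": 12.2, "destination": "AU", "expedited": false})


Rate for AU: $11.0/kg, base 12 days
cost = 11.0 * 12.2 = 134.2 -> 134.20
expedited not set/false: estimated_days = 12
Output:
{"cost": 134.2, "currency": "USD", "estimated_days": 12}


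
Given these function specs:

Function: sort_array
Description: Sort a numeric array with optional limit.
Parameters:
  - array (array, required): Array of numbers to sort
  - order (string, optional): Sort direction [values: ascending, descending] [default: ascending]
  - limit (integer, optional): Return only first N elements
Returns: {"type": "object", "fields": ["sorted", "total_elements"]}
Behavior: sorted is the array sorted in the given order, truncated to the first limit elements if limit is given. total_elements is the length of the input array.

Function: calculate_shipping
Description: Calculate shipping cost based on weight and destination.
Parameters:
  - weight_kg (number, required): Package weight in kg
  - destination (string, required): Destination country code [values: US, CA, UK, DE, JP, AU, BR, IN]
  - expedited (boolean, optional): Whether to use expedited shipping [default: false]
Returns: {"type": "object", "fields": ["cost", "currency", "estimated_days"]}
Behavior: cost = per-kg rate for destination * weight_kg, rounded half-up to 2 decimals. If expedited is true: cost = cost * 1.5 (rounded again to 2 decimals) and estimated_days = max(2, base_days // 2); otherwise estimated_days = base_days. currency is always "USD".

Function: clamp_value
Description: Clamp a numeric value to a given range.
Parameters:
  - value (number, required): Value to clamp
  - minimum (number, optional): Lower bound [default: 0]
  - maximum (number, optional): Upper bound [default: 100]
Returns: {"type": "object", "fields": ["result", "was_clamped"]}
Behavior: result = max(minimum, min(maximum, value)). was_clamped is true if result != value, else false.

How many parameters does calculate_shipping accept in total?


Parameters of calculate_shipping: weight_kg (required), destination (required), expedited (optional)
Total:
3


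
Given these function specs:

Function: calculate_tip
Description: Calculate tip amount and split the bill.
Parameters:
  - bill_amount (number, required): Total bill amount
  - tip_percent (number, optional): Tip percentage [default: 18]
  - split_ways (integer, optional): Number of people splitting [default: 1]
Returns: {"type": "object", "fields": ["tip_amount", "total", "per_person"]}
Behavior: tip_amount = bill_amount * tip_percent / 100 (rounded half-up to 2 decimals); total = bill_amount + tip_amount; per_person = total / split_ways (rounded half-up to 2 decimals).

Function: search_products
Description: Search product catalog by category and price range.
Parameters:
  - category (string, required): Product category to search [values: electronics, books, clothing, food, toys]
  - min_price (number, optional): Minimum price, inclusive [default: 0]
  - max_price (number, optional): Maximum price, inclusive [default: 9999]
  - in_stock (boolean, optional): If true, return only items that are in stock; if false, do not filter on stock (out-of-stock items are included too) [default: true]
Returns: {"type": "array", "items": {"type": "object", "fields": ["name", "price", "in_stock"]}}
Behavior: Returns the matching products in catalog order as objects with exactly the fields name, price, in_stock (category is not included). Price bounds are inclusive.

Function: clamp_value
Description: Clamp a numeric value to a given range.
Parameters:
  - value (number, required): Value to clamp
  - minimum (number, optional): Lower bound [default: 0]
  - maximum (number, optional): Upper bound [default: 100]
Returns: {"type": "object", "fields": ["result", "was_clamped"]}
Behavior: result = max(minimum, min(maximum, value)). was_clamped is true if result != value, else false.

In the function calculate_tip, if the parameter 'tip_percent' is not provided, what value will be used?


The calculate_tip spec declares:
  - tip_percent (number, optional): Tip percentage [default: 18]
Default:
18


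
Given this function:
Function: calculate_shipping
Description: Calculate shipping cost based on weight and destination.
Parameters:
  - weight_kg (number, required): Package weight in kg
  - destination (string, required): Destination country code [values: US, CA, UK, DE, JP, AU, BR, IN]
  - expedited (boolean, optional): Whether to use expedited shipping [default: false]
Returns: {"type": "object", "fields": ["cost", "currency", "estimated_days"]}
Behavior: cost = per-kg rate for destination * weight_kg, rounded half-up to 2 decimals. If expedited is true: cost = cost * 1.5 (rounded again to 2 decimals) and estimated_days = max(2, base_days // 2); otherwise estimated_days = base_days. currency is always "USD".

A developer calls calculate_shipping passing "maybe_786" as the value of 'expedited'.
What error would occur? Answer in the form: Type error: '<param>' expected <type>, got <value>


Spec: 'expedited' is declared as boolean; "maybe_786" is a string.
Type error: 'expedited' expected boolean, got "maybe_786"


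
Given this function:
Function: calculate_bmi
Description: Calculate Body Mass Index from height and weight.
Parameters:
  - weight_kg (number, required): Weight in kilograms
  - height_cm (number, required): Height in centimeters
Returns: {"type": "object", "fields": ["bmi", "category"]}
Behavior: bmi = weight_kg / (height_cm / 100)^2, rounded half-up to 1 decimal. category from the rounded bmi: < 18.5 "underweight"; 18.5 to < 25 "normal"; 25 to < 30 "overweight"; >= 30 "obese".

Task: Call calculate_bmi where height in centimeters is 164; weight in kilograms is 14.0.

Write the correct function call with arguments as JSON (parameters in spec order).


Mapping each described value to its parameter name:
  'Height in centimeters' -> height_cm = 164
  'Weight in kilograms' -> weight_kg = 14.0
calculate_bmi({"weight_kg": 14.0, "height_cm": 164})


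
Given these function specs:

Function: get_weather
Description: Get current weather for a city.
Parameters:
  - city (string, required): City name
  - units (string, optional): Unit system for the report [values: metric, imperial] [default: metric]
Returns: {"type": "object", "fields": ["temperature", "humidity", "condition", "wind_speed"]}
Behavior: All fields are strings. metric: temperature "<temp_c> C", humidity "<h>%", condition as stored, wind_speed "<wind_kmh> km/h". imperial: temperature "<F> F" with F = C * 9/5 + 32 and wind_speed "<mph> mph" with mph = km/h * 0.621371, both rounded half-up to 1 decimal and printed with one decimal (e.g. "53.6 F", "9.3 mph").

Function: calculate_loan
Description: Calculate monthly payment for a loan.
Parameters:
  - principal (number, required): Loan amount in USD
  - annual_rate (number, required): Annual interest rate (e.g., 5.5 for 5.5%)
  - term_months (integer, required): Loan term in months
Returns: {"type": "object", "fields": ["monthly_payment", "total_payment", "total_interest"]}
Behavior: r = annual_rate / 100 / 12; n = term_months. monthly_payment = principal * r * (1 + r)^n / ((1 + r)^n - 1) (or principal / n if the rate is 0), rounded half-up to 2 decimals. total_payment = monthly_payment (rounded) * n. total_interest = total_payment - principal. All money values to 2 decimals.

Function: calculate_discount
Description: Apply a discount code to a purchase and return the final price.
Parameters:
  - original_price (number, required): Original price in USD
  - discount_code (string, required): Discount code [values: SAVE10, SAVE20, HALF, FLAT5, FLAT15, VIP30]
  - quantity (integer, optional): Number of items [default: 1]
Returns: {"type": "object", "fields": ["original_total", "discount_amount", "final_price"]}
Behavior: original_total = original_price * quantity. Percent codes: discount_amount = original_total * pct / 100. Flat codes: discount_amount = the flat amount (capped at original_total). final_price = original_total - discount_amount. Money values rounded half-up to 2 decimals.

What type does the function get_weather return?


The get_weather spec declares Returns: {"type": "object", "fields": ["temperature", "humidity", "condition", "wind_speed"]}
Type:
object


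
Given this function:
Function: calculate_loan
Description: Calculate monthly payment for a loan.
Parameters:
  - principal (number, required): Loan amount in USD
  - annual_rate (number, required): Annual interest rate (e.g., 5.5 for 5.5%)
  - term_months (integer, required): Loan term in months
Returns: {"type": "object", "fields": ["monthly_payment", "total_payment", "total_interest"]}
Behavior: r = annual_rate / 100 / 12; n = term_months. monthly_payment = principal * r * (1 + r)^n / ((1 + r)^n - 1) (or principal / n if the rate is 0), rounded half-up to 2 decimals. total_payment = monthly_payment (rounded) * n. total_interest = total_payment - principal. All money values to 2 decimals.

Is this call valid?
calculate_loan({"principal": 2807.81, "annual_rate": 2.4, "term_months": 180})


Checking all required parameters present and types match... All valid.
Valid


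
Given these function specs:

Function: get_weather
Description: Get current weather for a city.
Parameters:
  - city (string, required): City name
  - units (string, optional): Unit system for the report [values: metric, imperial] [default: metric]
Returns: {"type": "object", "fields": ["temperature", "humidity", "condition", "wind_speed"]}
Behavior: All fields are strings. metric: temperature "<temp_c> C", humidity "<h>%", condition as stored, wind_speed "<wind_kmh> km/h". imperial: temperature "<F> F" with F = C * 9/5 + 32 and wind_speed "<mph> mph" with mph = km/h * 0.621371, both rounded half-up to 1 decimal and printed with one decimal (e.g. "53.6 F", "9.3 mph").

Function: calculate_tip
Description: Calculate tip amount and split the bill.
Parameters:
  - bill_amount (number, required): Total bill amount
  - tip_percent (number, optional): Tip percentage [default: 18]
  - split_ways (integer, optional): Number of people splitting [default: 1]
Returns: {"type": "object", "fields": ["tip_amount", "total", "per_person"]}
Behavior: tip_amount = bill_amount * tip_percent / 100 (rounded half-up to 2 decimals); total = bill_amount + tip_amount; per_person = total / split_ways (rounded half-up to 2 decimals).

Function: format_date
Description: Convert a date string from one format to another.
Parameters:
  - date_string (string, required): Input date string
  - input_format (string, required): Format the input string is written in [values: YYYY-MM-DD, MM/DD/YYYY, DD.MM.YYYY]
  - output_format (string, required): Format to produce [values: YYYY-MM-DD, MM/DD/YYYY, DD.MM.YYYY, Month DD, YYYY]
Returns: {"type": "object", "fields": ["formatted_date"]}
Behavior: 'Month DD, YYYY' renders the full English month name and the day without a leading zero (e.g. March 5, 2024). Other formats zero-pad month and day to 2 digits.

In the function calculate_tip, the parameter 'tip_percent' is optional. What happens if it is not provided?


The calculate_tip spec declares:
  - tip_percent (number, optional): Tip percentage [default: 18]
It defaults to 18


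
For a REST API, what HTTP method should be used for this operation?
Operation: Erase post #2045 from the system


GET = read, POST = create, PUT = update/replace, DELETE = remove
This operation is a removal.
DELETE


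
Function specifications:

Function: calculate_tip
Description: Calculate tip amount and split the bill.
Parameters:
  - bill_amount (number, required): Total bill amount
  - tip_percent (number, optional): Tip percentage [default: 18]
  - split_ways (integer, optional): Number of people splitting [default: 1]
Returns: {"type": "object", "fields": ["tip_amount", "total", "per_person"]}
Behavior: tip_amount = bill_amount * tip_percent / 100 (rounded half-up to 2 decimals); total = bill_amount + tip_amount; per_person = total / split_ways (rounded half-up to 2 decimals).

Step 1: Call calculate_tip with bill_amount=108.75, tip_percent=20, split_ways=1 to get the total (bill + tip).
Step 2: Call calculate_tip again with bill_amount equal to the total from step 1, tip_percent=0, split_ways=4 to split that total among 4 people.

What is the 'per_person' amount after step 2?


Step 1: calculate_tip(bill_amount=108.75, tip_percent=20, split_ways=1)
  tip_amount = 108.75 * 20/100 = 21.75 -> 21.75
  total = 108.75 + 21.75 = 130.50
  per_person = 130.50 / 1 = 130.5 -> 130.50
  -> total = 130.50
Step 2: calculate_tip(bill_amount=130.5, tip_percent=0, split_ways=4)
  tip_amount = 130.5 * 0/100 = 0 -> 0.00
  total = 130.5 + 0.00 = 130.50
  per_person = 130.50 / 4 = 32.625 -> 32.63
  -> per_person = 32.63
$32.63


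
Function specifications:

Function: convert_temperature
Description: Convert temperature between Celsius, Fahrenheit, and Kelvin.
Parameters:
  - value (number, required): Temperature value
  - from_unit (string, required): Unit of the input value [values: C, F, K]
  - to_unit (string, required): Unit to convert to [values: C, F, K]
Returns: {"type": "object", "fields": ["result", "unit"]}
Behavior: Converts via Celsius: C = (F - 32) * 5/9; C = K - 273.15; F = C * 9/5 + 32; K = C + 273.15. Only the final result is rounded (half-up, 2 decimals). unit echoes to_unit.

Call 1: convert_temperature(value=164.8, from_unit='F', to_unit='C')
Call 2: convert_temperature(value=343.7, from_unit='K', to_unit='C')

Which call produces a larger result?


Call 1:
  To C: (164.8 - 32) * 5/9 = 73.777778
  Target is C: 73.777778
  Round to 2 decimals: 73.78
  -> 73.78 C
Call 2:
  To C: 343.7 - 273.15 = 70.55
  Target is C: 70.55
  Round to 2 decimals: 70.55
  -> 70.55 C
Call 1 (73.78 C)


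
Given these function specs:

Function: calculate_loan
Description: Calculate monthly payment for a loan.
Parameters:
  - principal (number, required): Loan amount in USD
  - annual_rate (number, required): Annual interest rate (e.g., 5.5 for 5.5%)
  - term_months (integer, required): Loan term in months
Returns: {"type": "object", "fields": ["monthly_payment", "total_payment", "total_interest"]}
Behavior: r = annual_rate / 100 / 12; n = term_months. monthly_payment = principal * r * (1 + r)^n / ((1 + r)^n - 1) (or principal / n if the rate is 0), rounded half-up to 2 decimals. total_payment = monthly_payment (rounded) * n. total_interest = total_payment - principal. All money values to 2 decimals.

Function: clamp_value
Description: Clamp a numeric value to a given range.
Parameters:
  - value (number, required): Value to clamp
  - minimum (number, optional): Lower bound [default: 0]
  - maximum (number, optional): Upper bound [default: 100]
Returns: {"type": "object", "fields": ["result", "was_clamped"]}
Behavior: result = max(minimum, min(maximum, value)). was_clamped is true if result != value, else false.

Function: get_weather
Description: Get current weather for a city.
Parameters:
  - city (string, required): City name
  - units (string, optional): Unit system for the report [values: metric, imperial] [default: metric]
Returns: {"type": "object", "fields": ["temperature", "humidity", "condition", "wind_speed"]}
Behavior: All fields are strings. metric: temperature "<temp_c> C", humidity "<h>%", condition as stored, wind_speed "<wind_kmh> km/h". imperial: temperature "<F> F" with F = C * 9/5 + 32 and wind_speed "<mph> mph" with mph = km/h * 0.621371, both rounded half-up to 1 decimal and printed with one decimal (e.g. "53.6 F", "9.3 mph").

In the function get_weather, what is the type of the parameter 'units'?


The get_weather spec declares:
  - units (string, optional): Unit system for the report [values: metric, imperial] [default: metric]
Type:
string


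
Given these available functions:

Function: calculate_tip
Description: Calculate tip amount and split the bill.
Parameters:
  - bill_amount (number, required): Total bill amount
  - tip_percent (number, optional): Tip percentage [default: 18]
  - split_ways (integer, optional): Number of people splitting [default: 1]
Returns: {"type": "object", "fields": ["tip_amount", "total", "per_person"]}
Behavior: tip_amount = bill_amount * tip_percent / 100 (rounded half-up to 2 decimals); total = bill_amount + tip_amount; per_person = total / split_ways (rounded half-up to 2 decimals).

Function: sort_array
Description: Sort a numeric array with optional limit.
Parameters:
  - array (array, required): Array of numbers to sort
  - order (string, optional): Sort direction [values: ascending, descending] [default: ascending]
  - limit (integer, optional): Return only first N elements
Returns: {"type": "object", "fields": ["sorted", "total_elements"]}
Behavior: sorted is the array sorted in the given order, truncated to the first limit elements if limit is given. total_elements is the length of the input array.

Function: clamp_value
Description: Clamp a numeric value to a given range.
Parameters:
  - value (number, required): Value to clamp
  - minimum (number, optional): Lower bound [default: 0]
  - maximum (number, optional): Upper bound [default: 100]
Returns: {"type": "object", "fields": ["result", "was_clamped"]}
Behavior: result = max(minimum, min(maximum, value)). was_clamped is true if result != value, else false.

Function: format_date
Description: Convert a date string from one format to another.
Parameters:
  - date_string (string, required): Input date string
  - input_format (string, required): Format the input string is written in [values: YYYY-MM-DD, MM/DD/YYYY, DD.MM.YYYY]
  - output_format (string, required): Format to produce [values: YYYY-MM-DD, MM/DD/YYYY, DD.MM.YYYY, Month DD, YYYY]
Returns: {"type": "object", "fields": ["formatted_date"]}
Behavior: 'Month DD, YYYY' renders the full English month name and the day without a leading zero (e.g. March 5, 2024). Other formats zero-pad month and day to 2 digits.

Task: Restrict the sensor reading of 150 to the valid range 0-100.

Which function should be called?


The task needs a function whose description is: Clamp a numeric value to a given range.
clamp_value


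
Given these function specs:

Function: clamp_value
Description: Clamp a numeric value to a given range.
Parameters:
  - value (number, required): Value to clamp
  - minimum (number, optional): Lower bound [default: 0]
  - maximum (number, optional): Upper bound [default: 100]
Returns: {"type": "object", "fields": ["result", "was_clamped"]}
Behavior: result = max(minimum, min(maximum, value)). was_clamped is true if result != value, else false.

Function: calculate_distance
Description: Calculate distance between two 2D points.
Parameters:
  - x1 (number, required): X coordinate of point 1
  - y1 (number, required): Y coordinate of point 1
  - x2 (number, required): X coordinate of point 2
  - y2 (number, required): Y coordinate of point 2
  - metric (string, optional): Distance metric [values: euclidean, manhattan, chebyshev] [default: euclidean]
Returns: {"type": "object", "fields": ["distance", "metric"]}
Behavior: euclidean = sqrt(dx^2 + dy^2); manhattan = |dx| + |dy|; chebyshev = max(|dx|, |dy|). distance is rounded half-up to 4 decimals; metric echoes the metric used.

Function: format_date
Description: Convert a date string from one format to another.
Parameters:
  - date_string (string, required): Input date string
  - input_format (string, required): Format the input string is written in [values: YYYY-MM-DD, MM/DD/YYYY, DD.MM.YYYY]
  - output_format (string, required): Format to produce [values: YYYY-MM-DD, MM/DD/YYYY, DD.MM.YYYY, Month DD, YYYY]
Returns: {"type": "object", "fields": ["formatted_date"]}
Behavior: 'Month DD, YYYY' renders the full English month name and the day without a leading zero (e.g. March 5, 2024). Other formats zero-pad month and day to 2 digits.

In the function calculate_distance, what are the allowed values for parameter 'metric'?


The calculate_distance spec declares:
  - metric (string, optional): Distance metric [values: euclidean, manhattan, chebyshev] [default: euclidean]
Allowed values:
euclidean, manhattan, chebyshev


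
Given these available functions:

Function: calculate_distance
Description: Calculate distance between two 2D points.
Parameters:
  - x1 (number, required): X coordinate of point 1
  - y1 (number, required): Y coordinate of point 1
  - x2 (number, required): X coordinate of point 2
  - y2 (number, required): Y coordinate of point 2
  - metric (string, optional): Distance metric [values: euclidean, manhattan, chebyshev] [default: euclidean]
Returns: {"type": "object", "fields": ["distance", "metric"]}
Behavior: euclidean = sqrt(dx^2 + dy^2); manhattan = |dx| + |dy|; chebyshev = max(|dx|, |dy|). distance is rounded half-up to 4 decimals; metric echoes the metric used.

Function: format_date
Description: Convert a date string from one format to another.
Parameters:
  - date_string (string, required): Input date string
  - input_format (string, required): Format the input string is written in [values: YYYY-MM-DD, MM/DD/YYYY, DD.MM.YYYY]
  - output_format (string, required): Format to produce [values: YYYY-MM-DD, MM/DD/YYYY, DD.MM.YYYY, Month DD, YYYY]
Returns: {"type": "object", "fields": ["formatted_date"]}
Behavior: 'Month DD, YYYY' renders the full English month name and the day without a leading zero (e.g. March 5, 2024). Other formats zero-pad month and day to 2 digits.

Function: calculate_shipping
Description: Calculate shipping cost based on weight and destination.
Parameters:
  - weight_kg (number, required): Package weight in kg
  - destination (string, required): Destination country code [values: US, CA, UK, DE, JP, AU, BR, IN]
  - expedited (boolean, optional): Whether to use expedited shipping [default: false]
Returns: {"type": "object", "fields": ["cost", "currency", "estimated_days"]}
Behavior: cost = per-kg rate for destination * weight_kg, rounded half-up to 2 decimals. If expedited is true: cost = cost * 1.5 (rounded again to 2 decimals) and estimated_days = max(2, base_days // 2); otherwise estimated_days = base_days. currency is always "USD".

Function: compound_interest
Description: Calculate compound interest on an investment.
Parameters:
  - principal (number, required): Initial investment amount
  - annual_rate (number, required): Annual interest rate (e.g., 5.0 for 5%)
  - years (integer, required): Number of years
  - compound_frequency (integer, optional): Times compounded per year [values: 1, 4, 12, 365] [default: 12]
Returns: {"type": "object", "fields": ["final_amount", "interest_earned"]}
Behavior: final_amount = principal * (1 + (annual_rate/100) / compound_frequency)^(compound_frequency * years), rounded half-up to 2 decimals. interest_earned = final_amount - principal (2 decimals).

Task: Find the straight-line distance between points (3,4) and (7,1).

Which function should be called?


The task needs a function whose description is: Calculate distance between two 2D points.
calculate_distance


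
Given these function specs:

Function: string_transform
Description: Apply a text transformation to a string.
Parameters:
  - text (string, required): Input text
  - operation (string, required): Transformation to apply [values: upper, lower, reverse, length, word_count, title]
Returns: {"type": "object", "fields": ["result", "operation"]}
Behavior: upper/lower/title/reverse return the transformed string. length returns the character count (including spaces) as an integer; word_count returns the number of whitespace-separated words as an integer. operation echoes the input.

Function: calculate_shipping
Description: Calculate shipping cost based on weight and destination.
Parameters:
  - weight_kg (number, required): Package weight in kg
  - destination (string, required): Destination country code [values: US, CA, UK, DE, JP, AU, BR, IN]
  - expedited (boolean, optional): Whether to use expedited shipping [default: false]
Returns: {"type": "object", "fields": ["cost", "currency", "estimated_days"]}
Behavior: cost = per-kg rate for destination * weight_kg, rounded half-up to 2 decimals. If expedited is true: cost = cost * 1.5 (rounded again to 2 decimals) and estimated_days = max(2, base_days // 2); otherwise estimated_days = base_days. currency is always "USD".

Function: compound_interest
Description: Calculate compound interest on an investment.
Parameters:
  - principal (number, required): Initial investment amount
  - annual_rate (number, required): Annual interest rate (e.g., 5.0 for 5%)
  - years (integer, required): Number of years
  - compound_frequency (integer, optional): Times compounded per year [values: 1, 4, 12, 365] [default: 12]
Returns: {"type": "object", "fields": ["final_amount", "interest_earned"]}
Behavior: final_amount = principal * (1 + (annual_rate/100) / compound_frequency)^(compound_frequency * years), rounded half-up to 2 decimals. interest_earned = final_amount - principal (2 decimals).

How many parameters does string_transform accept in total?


Parameters of string_transform: text (required), operation (required)
Total:
2


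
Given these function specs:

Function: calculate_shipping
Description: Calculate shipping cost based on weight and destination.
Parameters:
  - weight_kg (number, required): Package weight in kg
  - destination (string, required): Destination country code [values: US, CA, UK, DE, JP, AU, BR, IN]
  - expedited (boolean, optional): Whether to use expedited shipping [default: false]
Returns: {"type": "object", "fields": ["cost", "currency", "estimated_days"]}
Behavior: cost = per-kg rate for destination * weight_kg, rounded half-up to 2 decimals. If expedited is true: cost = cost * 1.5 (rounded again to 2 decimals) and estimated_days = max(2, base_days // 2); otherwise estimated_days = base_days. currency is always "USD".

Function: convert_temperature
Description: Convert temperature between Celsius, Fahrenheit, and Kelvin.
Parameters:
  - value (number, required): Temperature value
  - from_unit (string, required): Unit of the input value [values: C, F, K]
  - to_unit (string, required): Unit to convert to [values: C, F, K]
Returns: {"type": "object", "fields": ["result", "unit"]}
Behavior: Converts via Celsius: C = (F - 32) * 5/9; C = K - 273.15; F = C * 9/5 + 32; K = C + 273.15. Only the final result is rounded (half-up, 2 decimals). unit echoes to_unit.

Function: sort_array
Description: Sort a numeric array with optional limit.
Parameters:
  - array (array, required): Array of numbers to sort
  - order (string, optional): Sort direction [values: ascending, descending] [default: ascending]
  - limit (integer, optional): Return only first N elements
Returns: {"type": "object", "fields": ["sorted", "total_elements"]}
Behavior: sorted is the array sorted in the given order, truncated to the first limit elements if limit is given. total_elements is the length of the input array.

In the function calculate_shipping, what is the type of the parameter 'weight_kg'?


The calculate_shipping spec declares:
  - weight_kg (number, required): Package weight in kg
Type:
number


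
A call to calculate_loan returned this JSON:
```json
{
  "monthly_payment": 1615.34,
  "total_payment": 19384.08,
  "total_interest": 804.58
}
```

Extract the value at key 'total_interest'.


804.58


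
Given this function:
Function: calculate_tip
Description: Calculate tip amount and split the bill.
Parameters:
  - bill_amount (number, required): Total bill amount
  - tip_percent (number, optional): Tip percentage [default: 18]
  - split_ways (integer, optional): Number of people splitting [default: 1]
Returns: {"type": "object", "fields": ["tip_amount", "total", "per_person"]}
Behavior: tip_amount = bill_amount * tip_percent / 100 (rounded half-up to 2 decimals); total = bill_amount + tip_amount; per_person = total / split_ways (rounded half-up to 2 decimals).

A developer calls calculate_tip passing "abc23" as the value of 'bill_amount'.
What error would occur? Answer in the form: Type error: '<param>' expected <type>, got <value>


Spec: 'bill_amount' is declared as number; "abc23" is a string.
Type error: 'bill_amount' expected number, got "abc23"


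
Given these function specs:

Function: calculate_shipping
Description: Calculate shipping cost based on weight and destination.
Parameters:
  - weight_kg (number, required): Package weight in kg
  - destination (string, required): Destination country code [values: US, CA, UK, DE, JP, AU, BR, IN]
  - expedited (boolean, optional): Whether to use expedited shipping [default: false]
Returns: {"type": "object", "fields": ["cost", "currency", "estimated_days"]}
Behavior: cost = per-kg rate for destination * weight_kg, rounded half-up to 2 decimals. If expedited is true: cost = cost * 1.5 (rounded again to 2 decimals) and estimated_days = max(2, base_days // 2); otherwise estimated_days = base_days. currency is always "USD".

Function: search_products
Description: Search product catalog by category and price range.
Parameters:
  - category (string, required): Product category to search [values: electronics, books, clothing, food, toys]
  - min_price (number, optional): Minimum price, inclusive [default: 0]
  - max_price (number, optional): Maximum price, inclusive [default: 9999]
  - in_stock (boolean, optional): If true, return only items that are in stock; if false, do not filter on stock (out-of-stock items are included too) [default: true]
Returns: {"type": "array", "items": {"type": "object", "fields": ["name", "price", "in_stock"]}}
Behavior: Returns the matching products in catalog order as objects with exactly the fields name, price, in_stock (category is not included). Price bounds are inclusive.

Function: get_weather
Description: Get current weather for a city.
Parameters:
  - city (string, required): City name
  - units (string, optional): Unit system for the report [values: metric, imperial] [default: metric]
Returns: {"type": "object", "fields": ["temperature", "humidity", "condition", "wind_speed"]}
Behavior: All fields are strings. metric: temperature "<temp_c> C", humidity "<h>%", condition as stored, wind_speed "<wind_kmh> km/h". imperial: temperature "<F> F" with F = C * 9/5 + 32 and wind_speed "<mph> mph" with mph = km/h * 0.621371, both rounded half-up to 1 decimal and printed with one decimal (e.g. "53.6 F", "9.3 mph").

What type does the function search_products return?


The search_products spec declares Returns: {"type": "array", "items": {"type": "object", "fields": ["name", "price", "in_stock"]}}
Type:
array


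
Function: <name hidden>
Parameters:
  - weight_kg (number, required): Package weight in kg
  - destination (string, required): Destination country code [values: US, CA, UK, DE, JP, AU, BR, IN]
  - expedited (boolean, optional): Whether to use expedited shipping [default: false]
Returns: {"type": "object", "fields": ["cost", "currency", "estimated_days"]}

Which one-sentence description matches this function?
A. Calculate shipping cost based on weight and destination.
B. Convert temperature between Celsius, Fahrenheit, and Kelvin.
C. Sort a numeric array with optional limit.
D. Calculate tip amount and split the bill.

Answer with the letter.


Parameters weight_kg, destination, expedited and return ["cost", "currency", "estimated_days"] fit: Calculate shipping cost based on weight and destination.
A


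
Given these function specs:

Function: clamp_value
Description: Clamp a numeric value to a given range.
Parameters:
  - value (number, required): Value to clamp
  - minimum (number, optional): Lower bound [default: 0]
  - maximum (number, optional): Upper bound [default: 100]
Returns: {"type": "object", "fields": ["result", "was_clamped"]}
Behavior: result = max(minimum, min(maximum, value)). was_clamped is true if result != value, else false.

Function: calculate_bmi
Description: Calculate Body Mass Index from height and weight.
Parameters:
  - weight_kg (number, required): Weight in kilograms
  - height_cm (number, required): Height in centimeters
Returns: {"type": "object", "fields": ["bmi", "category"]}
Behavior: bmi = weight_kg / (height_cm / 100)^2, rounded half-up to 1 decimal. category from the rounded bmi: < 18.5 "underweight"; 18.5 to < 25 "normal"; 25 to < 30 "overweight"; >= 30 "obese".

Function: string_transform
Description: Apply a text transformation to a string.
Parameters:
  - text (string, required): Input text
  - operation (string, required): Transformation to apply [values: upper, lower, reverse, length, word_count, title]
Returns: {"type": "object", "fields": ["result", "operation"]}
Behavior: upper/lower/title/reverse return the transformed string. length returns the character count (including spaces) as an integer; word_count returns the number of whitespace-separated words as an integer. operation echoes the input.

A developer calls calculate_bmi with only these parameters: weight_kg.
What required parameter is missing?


Required parameters: weight_kg, height_cm
Provided: weight_kg
Missing: height_cm
height_cm


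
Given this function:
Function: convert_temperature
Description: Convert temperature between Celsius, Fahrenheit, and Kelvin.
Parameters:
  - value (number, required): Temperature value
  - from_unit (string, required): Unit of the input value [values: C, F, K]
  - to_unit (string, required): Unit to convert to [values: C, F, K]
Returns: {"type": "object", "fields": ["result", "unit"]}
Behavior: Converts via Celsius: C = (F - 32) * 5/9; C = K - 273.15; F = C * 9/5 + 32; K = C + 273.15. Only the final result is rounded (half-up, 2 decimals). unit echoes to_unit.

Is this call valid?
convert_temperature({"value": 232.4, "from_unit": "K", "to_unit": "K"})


Checking all required parameters present and types match... All valid.
Valid


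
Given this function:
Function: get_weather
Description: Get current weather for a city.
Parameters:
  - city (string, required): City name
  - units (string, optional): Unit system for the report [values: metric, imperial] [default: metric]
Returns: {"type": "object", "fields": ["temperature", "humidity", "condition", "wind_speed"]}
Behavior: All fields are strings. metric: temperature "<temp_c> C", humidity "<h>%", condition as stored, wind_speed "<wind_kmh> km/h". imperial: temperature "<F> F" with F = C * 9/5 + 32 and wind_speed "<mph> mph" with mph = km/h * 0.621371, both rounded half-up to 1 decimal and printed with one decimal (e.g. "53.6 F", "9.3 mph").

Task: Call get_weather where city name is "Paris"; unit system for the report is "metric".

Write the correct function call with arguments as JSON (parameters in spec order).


Mapping each described value to its parameter name:
  'City name' -> city = "Paris"
  'Unit system for the report' -> units = "metric"
get_weather({"city": "Paris", "units": "metric"})


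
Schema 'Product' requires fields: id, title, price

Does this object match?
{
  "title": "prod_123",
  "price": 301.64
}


Checking required fields...
Missing: id
Invalid - missing required field 'id'


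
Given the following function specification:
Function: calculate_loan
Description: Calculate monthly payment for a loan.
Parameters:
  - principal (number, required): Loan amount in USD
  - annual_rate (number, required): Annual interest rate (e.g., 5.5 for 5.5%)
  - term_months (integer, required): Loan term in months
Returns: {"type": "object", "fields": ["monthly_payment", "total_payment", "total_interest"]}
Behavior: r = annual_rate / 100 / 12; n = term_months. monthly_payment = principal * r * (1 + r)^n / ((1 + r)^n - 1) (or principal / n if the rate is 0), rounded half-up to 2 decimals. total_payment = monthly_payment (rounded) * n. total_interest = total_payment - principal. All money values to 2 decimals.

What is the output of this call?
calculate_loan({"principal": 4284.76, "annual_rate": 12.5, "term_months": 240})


r = 12.5 / 100 / 12 = 0.010416666667 (keep full precision)
(1 + r)^240 = 12.02597494
monthly_payment = 4284.76 * 0.010416666667 * 12.02597494 / (12.02597494 - 1) = 48.680896 -> 48.68
total_payment = 48.68 * 240 = 11683.20
total_interest = 11683.20 - 4284.76 = 7398.44
Output:
{"monthly_payment": 48.68, "total_payment": 11683.2, "total_interest": 7398.44}


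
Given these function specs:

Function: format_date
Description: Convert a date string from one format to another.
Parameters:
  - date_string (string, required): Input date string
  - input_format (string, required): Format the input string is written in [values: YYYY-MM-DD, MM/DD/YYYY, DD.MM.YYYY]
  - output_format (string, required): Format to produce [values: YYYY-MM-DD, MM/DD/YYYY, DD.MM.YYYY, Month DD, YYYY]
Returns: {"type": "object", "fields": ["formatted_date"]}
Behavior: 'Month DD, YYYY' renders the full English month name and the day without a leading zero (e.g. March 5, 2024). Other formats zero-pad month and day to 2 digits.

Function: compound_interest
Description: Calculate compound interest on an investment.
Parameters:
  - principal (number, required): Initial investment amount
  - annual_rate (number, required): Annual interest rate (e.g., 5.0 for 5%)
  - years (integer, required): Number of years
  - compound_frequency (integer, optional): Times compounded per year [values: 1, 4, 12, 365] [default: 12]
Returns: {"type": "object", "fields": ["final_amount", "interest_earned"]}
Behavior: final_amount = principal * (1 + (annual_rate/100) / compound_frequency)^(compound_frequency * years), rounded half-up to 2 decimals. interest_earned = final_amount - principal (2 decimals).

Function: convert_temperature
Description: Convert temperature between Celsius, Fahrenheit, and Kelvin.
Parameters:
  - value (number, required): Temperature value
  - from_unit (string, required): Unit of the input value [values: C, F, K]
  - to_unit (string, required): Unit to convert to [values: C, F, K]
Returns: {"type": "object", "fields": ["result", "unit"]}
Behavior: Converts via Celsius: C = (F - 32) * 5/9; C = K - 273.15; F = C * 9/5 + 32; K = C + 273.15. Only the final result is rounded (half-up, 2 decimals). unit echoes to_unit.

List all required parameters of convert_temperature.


Parameters of convert_temperature and their required/optional flag:
  value: required
  from_unit: required
  to_unit: required
from_unit, to_unit, value


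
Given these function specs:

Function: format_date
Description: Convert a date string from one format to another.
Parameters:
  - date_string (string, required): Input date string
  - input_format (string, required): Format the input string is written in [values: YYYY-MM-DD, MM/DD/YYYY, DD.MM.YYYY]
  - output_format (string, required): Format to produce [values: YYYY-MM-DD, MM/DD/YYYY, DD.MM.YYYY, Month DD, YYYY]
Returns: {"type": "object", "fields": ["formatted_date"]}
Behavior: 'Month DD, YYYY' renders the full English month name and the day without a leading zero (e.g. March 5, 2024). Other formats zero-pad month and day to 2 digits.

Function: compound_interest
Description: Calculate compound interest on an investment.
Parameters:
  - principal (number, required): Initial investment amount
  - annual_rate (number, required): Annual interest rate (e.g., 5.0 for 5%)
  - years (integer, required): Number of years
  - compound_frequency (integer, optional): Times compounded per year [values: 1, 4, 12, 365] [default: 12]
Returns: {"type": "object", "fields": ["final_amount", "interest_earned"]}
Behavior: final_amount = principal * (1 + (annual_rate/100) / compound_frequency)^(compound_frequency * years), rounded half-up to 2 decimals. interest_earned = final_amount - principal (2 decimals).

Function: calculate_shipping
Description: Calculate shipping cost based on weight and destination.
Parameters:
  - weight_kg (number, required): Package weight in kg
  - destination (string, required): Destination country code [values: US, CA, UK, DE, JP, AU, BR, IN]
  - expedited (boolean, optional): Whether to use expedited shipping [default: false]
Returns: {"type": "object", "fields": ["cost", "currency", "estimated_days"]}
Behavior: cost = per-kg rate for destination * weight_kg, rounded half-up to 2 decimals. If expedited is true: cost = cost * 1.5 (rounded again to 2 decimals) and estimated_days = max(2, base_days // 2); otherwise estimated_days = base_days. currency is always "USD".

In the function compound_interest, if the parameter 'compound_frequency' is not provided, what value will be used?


The compound_interest spec declares:
  - compound_frequency (integer, optional): Times compounded per year [values: 1, 4, 12, 365] [default: 12]
Default:
12
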